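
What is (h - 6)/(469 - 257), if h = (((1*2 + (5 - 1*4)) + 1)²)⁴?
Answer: 32765/106 ≈ 309.10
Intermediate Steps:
h = 65536 (h = (((2 + (5 - 4)) + 1)²)⁴ = (((2 + 1) + 1)²)⁴ = ((3 + 1)²)⁴ = (4²)⁴ = 16⁴ = 65536)
(h - 6)/(469 - 257) = (65536 - 6)/(469 - 257) = 65530/212 = 65530*(1/212) = 32765/106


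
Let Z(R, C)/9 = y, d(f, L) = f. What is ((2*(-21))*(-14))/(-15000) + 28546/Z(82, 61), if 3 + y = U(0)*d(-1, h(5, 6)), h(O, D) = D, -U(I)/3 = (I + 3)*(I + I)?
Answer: -35683823/33750 ≈ -1057.3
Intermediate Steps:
U(I) = -6*I*(3 + I) (U(I) = -3*(I + 3)*(I + I) = -3*(3 + I)*2*I = -6*I*(3 + I))
y = -3 (y = -3 - 6*0*(3 + 0)*(-1) = -3 - 6*0*3*(-1) = -3 + 0*(-1) = -3 + 0 = -3)
Z(R, C) = -27 (Z(R, C) = 9*(-3) = -27)
((2*(-21))*(-14))/(-15000) + 28546/Z(82, 61) = ((2*(-21))*(-14))/(-15000) + 28546/(-27) = -42*(-14)*(-1/15000) + 28546*(-1/27) = 588*(-1/15000) - 28546/27 = -49/1250 - 28546/27 = -35683823/33750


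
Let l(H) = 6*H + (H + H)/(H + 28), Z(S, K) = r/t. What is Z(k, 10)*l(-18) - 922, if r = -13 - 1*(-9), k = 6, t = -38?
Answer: -88706/95 ≈ -933.75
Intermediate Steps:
r = -4 (r = -13 + 9 = -4)
Z(S, K) = 2/19 (Z(S, K) = -4/(-38) = -4*(-1/38) = 2/19)
l(H) = 6*H + 2*H/(28 + H) (l(H) = 6*H + (2*H)/(28 + H) = 6*H + 2*H/(28 + H))
Z(k, 10)*l(-18) - 922 = 2*(2*(-18)*(85 + 3*(-18))/(28 - 18))/19 - 922 = 2*(2*(-18)*(85 - 54)/10)/19 - 922 = 2*(2*(-18)*(1/10)*31)/19 - 922 = (2/19)*(-558/5) - 922 = -1116/95 - 922 = -88706/95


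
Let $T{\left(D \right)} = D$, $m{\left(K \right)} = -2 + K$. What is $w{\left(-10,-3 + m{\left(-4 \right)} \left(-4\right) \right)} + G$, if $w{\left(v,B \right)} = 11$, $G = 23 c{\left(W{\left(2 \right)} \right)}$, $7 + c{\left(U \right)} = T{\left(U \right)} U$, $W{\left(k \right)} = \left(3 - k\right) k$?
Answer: $-58$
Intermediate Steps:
$W{\left(k \right)} = k \left(3 - k\right)$
$c{\left(U \right)} = -7 + U^{2}$ ($c{\left(U \right)} = -7 + U U = -7 + U^{2}$)
$G = -69$ ($G = 23 \left(-7 + \left(2 \left(3 - 2\right)\right)^{2}\right) = 23 \left(-7 + \left(2 \cdot 1\right)^{2}\right) = 23 \left(-7 + 2^{2}\right) = 23 \left(-7 + 4\right) = 23 \left(-3\right) = -69$)
$w{\left(-10,-3 + m{\left(-4 \right)} \left(-4\right) \right)} + G = 11 - 69 = -58$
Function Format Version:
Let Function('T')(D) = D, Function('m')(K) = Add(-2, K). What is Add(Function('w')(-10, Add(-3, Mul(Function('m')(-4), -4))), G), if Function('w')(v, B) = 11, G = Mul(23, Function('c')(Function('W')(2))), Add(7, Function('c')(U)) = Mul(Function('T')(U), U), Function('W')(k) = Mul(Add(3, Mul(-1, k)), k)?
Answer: -58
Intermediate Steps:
Function('W')(k) = Mul(k, Add(3, Mul(-1, k)))
Function('c')(U) = Add(-7, Pow(U, 2)) (Function('c')(U) = Add(-7, Mul(U, U)) = Add(-7, Pow(U, 2)))
G = -69 (G = Mul(23, Add(-7, Pow(Mul(2, Add(3, Mul(-1, 2))), 2))) = Mul(23, Add(-7, Pow(Mul(2, Add(3, -2)), 2))) = Mul(23, Add(-7, Pow(Mul(2, 1), 2))) = Mul(23, Add(-7, Pow(2, 2))) = Mul(23, Add(-7, 4)) = Mul(23, -3) = -69)
Add(Function('w')(-10, Add(-3, Mul(Function('m')(-4), -4))), G) = Add(11, -69) = -58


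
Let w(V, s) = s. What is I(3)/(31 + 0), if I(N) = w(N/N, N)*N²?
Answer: 27/31 ≈ 0.87097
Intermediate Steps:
I(N) = N³ (I(N) = N*N² = N³)
I(3)/(31 + 0) = 3³/(31 + 0) = 27/31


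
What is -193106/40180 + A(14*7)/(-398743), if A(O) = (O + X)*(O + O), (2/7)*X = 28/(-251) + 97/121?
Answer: -1181287102171889/243294393188770 ≈ -4.8554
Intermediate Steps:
X = 146713/60742 (X = 7*(28/(-251) + 97/121)/2 = 7*(28*(-1/251) + 97*(1/121))/2 = 7*(-28/251 + 97/121)/2 = (7/2)*(20959/30371) = 146713/60742 ≈ 2.4153)
A(O) = 2*O*(146713/60742 + O) (A(O) = (O + 146713/60742)*(O + O) = (146713/60742 + O)*(2*O) = 2*O*(146713/60742 + O))
-193106/40180 + A(14*7)/(-398743) = -193106/40180 + ((14*7)*(146713 + 60742*(14*7))/30371)/(-398743) = -193106*1/40180 + ((1/30371)*98*(146713 + 60742*98))*(-1/398743) = -96553/20090 + ((1/30371)*98*(146713 + 5952716))*(-1/398743) = -96553/20090 + ((1/30371)*98*6099429)*(-1/398743) = -96553/20090 + (597744042/30371)*(-1/398743) = -96553/20090 - 597744042/12110223653 = -1181287102171889/243294393188770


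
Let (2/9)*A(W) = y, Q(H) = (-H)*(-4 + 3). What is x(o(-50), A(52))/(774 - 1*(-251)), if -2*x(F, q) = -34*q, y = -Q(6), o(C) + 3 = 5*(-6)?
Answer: -459/1025 ≈ -0.44780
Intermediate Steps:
o(C) = -33 (o(C) = -3 + 5*(-6) = -3 - 30 = -33)
Q(H) = H (Q(H) = -H*(-1) = H)
y = -6 (y = -1*6 = -6)
A(W) = -27 (A(W) = (9/2)*(-6) = -27)
x(F, q) = 17*q (x(F, q) = -(-17)*q = 17*q)
x(o(-50), A(52))/(774 - 1*(-251)) = (17*(-27))/(774 - 1*(-251)) = -459/(774 + 251) = -459/1025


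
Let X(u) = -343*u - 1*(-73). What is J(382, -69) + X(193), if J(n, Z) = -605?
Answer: -66731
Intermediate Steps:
X(u) = 73 - 343*u (X(u) = -343*u + 73 = 73 - 343*u)
J(382, -69) + X(193) = -605 + (73 - 343*193) = -605 + (73 - 66199) = -605 - 66126 = -66731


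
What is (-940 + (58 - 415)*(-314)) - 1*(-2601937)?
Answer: 2713095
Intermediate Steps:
(-940 + (58 - 415)*(-314)) - 1*(-2601937) = (-940 - 357*(-314)) + 2601937 = (-940 + 112098) + 2601937 = 111158 + 2601937 = 2713095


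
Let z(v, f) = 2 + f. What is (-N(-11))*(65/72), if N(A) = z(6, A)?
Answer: 65/8 ≈ 8.1250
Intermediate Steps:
N(A) = 2 + A
(-N(-11))*(65/72) = (-(2 - 11))*(65/72) = (-1*(-9))*(65*(1/72)) = 9*(65/72) = 65/8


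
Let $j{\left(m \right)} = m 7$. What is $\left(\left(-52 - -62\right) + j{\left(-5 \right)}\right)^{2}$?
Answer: $625$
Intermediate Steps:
$j{\left(m \right)} = 7 m$
$\left(\left(-52 - -62\right) + j{\left(-5 \right)}\right)^{2} = \left(\left(-52 - -62\right) + 7 \left(-5\right)\right)^{2} = \left(\left(-52 + 62\right) - 35\right)^{2} = \left(10 - 35\right)^{2} = \left(-25\right)^{2} = 625$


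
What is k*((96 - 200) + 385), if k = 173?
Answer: 48613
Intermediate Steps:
k*((96 - 200) + 385) = 173*((96 - 200) + 385) = 173*(-104 + 385) = 173*281 = 48613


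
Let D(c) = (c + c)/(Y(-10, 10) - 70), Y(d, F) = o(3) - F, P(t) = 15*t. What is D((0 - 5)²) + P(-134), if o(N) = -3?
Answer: -166880/83 ≈ -2010.6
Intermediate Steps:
Y(d, F) = -3 - F
D(c) = -2*c/83 (D(c) = (c + c)/((-3 - 1*10) - 70) = (2*c)/((-3 - 10) - 70) = (2*c)/(-13 - 70) = (2*c)/(-83) = (2*c)*(-1/83) = -2*c/83)
D((0 - 5)²) + P(-134) = -2*(0 - 5)²/83 + 15*(-134) = -2/83*(-5)² - 2010 = -2/83*25 - 2010 = -50/83 - 2010 = -166880/83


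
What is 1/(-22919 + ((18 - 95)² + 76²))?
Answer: -1/11214 ≈ -8.9174e-5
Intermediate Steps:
1/(-22919 + ((18 - 95)² + 76²)) = 1/(-22919 + ((-77)² + 5776)) = 1/(-22919 + (5929 + 5776)) = 1/(-22919 + 11705) = 1/(-11214) = -1/11214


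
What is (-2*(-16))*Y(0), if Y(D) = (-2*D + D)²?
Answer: 0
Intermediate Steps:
Y(D) = D² (Y(D) = (-D)² = D²)
(-2*(-16))*Y(0) = -2*(-16)*0² = 32*0 = 0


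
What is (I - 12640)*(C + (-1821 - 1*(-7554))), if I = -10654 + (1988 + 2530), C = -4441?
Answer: -24258592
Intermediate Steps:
I = -6136 (I = -10654 + 4518 = -6136)
(I - 12640)*(C + (-1821 - 1*(-7554))) = (-6136 - 12640)*(-4441 + (-1821 - 1*(-7554))) = -18776*(-4441 + (-1821 + 7554)) = -18776*(-4441 + 5733) = -18776*1292 = -24258592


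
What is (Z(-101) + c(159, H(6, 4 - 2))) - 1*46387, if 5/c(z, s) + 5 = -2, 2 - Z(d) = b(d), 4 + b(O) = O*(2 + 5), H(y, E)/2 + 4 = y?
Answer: -319723/7 ≈ -45675.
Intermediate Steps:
H(y, E) = -8 + 2*y
b(O) = -4 + 7*O (b(O) = -4 + O*(2 + 5) = -4 + O*7 = -4 + 7*O)
Z(d) = 6 - 7*d (Z(d) = 2 - (-4 + 7*d) = 2 + (4 - 7*d) = 6 - 7*d)
c(z, s) = -5/7 (c(z, s) = 5/(-5 - 2) = 5/(-7) = 5*(-⅐) = -5/7)
(Z(-101) + c(159, H(6, 4 - 2))) - 1*46387 = ((6 - 7*(-101)) - 5/7) - 1*46387 = ((6 + 707) - 5/7) - 46387 = (713 - 5/7) - 46387 = 4986/7 - 46387 = -319723/7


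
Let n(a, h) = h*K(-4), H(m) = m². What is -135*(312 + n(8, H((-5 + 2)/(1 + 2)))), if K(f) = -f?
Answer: -42660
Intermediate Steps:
n(a, h) = 4*h (n(a, h) = h*(-1*(-4)) = h*4 = 4*h)
-135*(312 + n(8, H((-5 + 2)/(1 + 2)))) = -135*(312 + 4*((-5 + 2)/(1 + 2))²) = -135*(312 + 4*(-3/3)²) = -135*(312 + 4*(-3*⅓)²) = -135*(312 + 4*(-1)²) = -135*(312 + 4*1) = -135*(312 + 4) = -135*316 = -42660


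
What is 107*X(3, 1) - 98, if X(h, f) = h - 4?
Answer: -205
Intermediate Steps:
X(h, f) = -4 + h
107*X(3, 1) - 98 = 107*(-4 + 3) - 98 = 107*(-1) - 98 = -107 - 98 = -205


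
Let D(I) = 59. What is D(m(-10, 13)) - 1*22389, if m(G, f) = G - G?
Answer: -22330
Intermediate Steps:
m(G, f) = 0
D(m(-10, 13)) - 1*22389 = 59 - 1*22389 = 59 - 22389 = -22330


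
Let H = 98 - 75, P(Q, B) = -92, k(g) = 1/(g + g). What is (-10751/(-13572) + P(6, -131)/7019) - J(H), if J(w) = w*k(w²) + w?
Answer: -3748789867/168540228 ≈ -22.243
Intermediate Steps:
k(g) = 1/(2*g)
H = 23
J(w) = w + 1/(2*w) (J(w) = w*(1/(2*(w²))) + w = w*(1/(2*w²)) + w = 1/(2*w) + w = w + 1/(2*w))
(-10751/(-13572) + P(6, -131)/7019) - J(H) = (-10751/(-13572) - 92/7019) - (23 + (½)/23) = (-10751*(-1/13572) - 92*1/7019) - (23 + (½)*(1/23)) = (827/1044 - 92/7019) - (23 + 1/46) = 5708665/7327836 - 1*1059/46 = 5708665/7327836 - 1059/46 = -3748789867/168540228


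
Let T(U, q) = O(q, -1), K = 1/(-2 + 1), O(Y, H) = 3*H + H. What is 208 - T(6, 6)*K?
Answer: 204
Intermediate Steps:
O(Y, H) = 4*H
K = -1 (K = 1/(-1) = -1)
T(U, q) = -4 (T(U, q) = 4*(-1) = -4)
208 - T(6, 6)*K = 208 - (-4)*(-1) = 208 - 1*4 = 208 - 4 = 204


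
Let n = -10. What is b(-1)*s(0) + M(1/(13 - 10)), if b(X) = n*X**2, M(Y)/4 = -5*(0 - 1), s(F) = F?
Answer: 20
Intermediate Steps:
M(Y) = 20 (M(Y) = 4*(-5*(0 - 1)) = 4*(-5*(-1)) = 4*5 = 20)
b(X) = -10*X**2
b(-1)*s(0) + M(1/(13 - 10)) = -10*(-1)**2*0 + 20 = -10*1*0 + 20 = -10*0 + 20 = 0 + 20 = 20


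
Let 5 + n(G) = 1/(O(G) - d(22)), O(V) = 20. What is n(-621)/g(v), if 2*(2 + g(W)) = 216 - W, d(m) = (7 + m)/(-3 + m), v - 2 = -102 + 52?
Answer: -868/22815 ≈ -0.038045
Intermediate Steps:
v = -48 (v = 2 + (-102 + 52) = 2 - 50 = -48)
d(m) = (7 + m)/(-3 + m)
g(W) = 106 - W/2 (g(W) = -2 + (216 - W)/2 = -2 + (108 - W/2) = 106 - W/2)
n(G) = -1736/351 (n(G) = -5 + 1/(20 - (7 + 22)/(-3 + 22)) = -5 + 1/(20 - 29/19) = -5 + 1/(351/19) = -5 + 19/351 = -1736/351)
n(-621)/g(v) = -1736/(351*(106 - 1/2*(-48))) = -1736/(351*(106 + 24)) = -1736/351/130 = -1736/351*1/130 = -868/22815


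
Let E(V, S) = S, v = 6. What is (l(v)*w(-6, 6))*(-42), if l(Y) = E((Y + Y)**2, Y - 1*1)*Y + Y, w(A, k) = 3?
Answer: -4536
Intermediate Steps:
l(Y) = Y + Y*(-1 + Y) (l(Y) = (Y - 1*1)*Y + Y = (Y - 1)*Y + Y = (-1 + Y)*Y + Y = Y*(-1 + Y) + Y = Y + Y*(-1 + Y))
(l(v)*w(-6, 6))*(-42) = (6**2*3)*(-42) = (36*3)*(-42) = 108*(-42) = -4536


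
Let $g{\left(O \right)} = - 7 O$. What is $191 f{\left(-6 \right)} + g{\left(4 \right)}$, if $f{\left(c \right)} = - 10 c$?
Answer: $11432$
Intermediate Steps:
$191 f{\left(-6 \right)} + g{\left(4 \right)} = 191 \left(\left(-10\right) \left(-6\right)\right) - 28 = 191 \cdot 60 - 28 = 11460 - 28 = 11432$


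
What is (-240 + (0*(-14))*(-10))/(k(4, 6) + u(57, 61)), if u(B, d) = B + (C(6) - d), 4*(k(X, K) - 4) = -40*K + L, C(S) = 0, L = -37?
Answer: 960/277 ≈ 3.4657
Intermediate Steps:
k(X, K) = -21/4 - 10*K (k(X, K) = 4 + (-40*K - 37)/4 = 4 + (-37 - 40*K)/4 = 4 + (-37/4 - 10*K) = -21/4 - 10*K)
u(B, d) = B - d (u(B, d) = B + (0 - d) = B - d)
(-240 + (0*(-14))*(-10))/(k(4, 6) + u(57, 61)) = (-240 + (0*(-14))*(-10))/((-21/4 - 10*6) + (57 - 1*61)) = (-240 + 0*(-10))/((-21/4 - 60) + (57 - 61)) = (-240 + 0)/(-261/4 - 4) = -240/(-277/4) = -240*(-4/277) = 960/277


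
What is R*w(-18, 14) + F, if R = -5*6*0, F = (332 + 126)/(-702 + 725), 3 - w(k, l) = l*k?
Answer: 458/23 ≈ 19.913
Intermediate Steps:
w(k, l) = 3 - k*l (w(k, l) = 3 - l*k = 3 - k*l)
F = 458/23 ≈ 19.913
R = 0 (R = -30*0 = 0)
R*w(-18, 14) + F = 0*(3 - 1*(-18)*14) + 458/23 = 0*(3 + 252) + 458/23 = 0*255 + 458/23 = 0 + 458/23 = 458/23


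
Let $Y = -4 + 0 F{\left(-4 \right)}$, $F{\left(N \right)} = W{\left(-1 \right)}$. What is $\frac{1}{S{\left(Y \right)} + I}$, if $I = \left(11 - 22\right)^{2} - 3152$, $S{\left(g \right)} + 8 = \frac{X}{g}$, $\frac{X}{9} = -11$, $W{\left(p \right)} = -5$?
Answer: $- \frac{4}{12057} \approx -0.00033176$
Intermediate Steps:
$X = -99$ ($X = 9 \left(-11\right) = -99$)
$F{\left(N \right)} = -5$
$Y = -4$ ($Y = -4 + 0 \left(-5\right) = -4 + 0 = -4$)
$S{\left(g \right)} = -8 - \frac{99}{g}$
$I = -3031$ ($I = \left(-11\right)^{2} - 3152 = 121 - 3152 = -3031$)
$\frac{1}{S{\left(Y \right)} + I} = \frac{1}{\left(-8 - \frac{99}{-4}\right) - 3031} = \frac{1}{\left(-8 - - \frac{99}{4}\right) - 3031} = \frac{1}{\left(-8 + \frac{99}{4}\right) - 3031} = \frac{1}{\frac{67}{4} - 3031} = \frac{1}{- \frac{12057}{4}} = - \frac{4}{12057}$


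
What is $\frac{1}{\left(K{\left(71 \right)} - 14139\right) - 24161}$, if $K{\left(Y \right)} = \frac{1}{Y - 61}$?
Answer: $- \frac{10}{382999} \approx -2.611 \cdot 10^{-5}$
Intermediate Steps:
$K{\left(Y \right)} = \frac{1}{-61 + Y}$
$\frac{1}{\left(K{\left(71 \right)} - 14139\right) - 24161} = \frac{1}{\left(\frac{1}{-61 + 71} - 14139\right) - 24161} = \frac{1}{\left(\frac{1}{10} - 14139\right) - 24161} = \frac{1}{- \frac{141389}{10} - 24161} = \frac{1}{- \frac{382999}{10}} = - \frac{10}{382999}$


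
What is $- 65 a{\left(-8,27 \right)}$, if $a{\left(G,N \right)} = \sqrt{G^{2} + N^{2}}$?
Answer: $- 65 \sqrt{793} \approx -1830.4$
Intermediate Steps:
$- 65 a{\left(-8,27 \right)} = - 65 \sqrt{\left(-8\right)^{2} + 27^{2}} = - 65 \sqrt{64 + 729} = - 65 \sqrt{793}$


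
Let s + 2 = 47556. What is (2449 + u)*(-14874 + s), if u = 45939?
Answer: 1581319840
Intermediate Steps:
s = 47554 (s = -2 + 47556 = 47554)
(2449 + u)*(-14874 + s) = (2449 + 45939)*(-14874 + 47554) = 48388*32680 = 1581319840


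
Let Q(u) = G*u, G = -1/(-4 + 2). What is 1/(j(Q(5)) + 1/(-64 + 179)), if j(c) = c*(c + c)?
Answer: 230/2877 ≈ 0.079944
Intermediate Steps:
G = ½ (G = -1/(-2) = -1*(-½) = ½ ≈ 0.50000)
Q(u) = u/2
j(c) = 2*c² (j(c) = c*(2*c) = 2*c²)
1/(j(Q(5)) + 1/(-64 + 179)) = 1/(2*((½)*5)² + 1/(-64 + 179)) = 1/(2*(5/2)² + 1/115) = 1/(2*(25/4) + 1/115) = 1/(25/2 + 1/115) = 1/(2877/230) = 230/2877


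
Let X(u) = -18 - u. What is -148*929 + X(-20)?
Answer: -137490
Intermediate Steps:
-148*929 + X(-20) = -148*929 + (-18 - 1*(-20)) = -137492 + (-18 + 20) = -137492 + 2 = -137490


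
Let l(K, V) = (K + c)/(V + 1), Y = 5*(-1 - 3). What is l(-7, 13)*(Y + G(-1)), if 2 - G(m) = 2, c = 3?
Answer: 40/7 ≈ 5.7143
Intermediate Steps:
G(m) = 0 (G(m) = 2 - 1*2 = 2 - 2 = 0)
Y = -20 (Y = 5*(-4) = -20)
l(K, V) = (3 + K)/(1 + V) (l(K, V) = (K + 3)/(V + 1) = (3 + K)/(1 + V))
l(-7, 13)*(Y + G(-1)) = ((3 - 7)/(1 + 13))*(-20 + 0) = (-4/14)*(-20) = ((1/14)*(-4))*(-20) = -2/7*(-20) = 40/7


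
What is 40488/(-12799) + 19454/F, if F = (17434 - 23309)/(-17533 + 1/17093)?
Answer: 74616660917166728/1285293178625 ≈ 58054.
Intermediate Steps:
F = 100421375/299691568 (F = -5875/(-17533 + 1/17093) = -5875/(-299691568/17093) = -5875*(-17093/299691568) = 100421375/299691568 ≈ 0.33508)
40488/(-12799) + 19454/F = 40488/(-12799) + 19454/(100421375/299691568) = 40488*(-1/12799) + 19454*(299691568/100421375) = -40488/12799 + 5830199763872/100421375 = 74616660917166728/1285293178625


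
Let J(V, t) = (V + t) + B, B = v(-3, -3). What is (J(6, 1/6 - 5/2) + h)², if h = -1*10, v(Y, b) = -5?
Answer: 1156/9 ≈ 128.44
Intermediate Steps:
h = -10
B = -5
J(V, t) = -5 + V + t (J(V, t) = (V + t) - 5 = -5 + V + t)
(J(6, 1/6 - 5/2) + h)² = ((-5 + 6 + (1/6 - 5/2)) - 10)² = ((-5 + 6 + (1*(⅙) - 5*½)) - 10)² = ((-5 + 6 + (⅙ - 5/2)) - 10)² = ((-5 + 6 - 7/3) - 10)² = (-4/3 - 10)² = (-34/3)² = 1156/9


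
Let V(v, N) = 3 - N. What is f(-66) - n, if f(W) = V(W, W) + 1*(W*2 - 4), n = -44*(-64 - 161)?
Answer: -9967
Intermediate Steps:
n = 9900 (n = -44*(-225) = 9900)
f(W) = -1 + W (f(W) = (3 - W) + 1*(W*2 - 4) = (3 - W) + 1*(2*W - 4) = (3 - W) + 1*(-4 + 2*W) = (3 - W) + (-4 + 2*W) = -1 + W)
f(-66) - n = (-1 - 66) - 1*9900 = -67 - 9900 = -9967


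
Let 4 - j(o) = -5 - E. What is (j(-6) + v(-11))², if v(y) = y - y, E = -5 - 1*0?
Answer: 16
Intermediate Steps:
E = -5 (E = -5 + 0 = -5)
j(o) = 4 (j(o) = 4 - (-5 - 1*(-5)) = 4 - (-5 + 5) = 4 - 1*0 = 4 + 0 = 4)
v(y) = 0
(j(-6) + v(-11))² = (4 + 0)² = 4² = 16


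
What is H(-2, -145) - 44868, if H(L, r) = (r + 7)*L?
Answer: -44592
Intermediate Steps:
H(L, r) = L*(7 + r) (H(L, r) = (7 + r)*L = L*(7 + r))
H(-2, -145) - 44868 = -2*(7 - 145) - 44868 = -2*(-138) - 44868 = 276 - 44868 = -44592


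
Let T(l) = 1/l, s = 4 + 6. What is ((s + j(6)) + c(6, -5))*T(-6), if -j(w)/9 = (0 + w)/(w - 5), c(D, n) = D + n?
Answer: 43/6 ≈ 7.1667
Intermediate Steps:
s = 10
T(l) = 1/l
j(w) = -9*w/(-5 + w) (j(w) = -9*(0 + w)/(w - 5) = -9*w/(-5 + w))
((s + j(6)) + c(6, -5))*T(-6) = ((10 - 9*6/(-5 + 6)) + (6 - 5))/(-6) = ((10 - 9*6/1) + 1)*(-⅙) = ((10 - 9*6*1) + 1)*(-⅙) = ((10 - 54) + 1)*(-⅙) = (-44 + 1)*(-⅙) = -43*(-⅙) = 43/6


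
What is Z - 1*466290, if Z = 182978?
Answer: -283312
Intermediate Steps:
Z - 1*466290 = 182978 - 1*466290 = 182978 - 466290 = -283312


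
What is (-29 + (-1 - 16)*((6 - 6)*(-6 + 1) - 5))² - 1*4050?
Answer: -914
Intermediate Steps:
(-29 + (-1 - 16)*((6 - 6)*(-6 + 1) - 5))² - 1*4050 = (-29 - 17*(0*(-5) - 5))² - 4050 = (-29 - 17*(0 - 5))² - 4050 = (-29 - 17*(-5))² - 4050 = (-29 + 85)² - 4050 = 56² - 4050 = 3136 - 4050 = -914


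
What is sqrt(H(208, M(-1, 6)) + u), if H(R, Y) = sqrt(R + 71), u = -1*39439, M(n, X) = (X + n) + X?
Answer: sqrt(-39439 + 3*sqrt(31)) ≈ 198.55*I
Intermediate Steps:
M(n, X) = n + 2*X
u = -39439
H(R, Y) = sqrt(71 + R)
sqrt(H(208, M(-1, 6)) + u) = sqrt(sqrt(71 + 208) - 39439) = sqrt(sqrt(279) - 39439) = sqrt(3*sqrt(31) - 39439) = sqrt(-39439 + 3*sqrt(31))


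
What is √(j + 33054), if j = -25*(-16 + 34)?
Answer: 2*√8151 ≈ 180.57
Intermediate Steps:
j = -450 (j = -25*18 = -450)
√(j + 33054) = √(-450 + 33054) = √32604 = 2*√8151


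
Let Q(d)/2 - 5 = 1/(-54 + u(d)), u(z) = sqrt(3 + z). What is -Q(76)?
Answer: -28262/2837 + 2*sqrt(79)/2837 ≈ -9.9557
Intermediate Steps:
Q(d) = 10 + 2/(-54 + sqrt(3 + d))
-Q(76) = -2*(-269 + 5*sqrt(3 + 76))/(-54 + sqrt(3 + 76)) = -2*(-269 + 5*sqrt(79))/(-54 + sqrt(79))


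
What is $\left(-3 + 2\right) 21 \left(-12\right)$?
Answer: $252$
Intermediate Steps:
$\left(-3 + 2\right) 21 \left(-12\right) = \left(-1\right) 21 \left(-12\right) = \left(-21\right) \left(-12\right) = 252$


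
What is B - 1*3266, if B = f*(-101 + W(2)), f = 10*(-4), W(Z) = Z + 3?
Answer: 574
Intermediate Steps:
W(Z) = 3 + Z
f = -40
B = 3840 (B = -40*(-101 + (3 + 2)) = -40*(-101 + 5) = -40*(-96) = 3840)
B - 1*3266 = 3840 - 1*3266 = 3840 - 3266 = 574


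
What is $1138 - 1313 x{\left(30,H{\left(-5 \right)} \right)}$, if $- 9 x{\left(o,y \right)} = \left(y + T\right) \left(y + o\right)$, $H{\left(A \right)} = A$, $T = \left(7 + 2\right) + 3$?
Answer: $\frac{240017}{9} \approx 26669.0$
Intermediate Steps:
$T = 12$ ($T = 9 + 3 = 12$)
$x{\left(o,y \right)} = - \frac{\left(12 + y\right) \left(o + y\right)}{9}$ ($x{\left(o,y \right)} = - \frac{\left(y + 12\right) \left(y + o\right)}{9} = - \frac{\left(12 + y\right) \left(o + y\right)}{9}$)
$1138 - 1313 x{\left(30,H{\left(-5 \right)} \right)} = 1138 - 1313 \left(\left(- \frac{4}{3}\right) 30 - - \frac{20}{3} - \frac{\left(-5\right)^{2}}{9} - \frac{10}{3} \left(-5\right)\right) = 1138 - 1313 \left(-40 + \frac{20}{3} - \frac{25}{9} + \frac{50}{3}\right) = 1138 - - \frac{229775}{9} = 1138 + \frac{229775}{9} = \frac{240017}{9}$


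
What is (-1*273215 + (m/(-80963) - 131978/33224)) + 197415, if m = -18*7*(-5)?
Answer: -101953120717767/1344957356 ≈ -75804.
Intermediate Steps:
m = 630 (m = -126*(-5) = 630)
(-1*273215 + (m/(-80963) - 131978/33224)) + 197415 = (-1*273215 + (630/(-80963) - 131978/33224)) + 197415 = (-273215 + (630*(-1/80963) - 131978*1/33224)) + 197415 = (-273215 + (-630/80963 - 65989/16612)) + 197415 = (-273215 - 5353132967/1344957356) + 197415 = -367467877152507/1344957356 + 197415 = -101953120717767/1344957356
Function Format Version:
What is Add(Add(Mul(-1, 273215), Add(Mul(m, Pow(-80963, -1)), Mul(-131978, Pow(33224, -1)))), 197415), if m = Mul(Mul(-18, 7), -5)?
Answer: Rational(-101953120717767, 1344957356) ≈ -75804.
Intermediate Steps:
m = 630 (m = Mul(-126, -5) = 630)
Add(Add(Mul(-1, 273215), Add(Mul(m, Pow(-80963, -1)), Mul(-131978, Pow(33224, -1)))), 197415) = Add(Add(Mul(-1, 273215), Add(Mul(630, Pow(-80963, -1)), Mul(-131978, Pow(33224, -1)))), 197415) = Add(Add(-273215, Add(Mul(630, Rational(-1, 80963)), Mul(-131978, Rational(1, 33224)))), 197415) = Add(Add(-273215, Add(Rational(-630, 80963), Rational(-65989, 16612))), 197415) = Add(Add(-273215, Rational(-5353132967, 1344957356)), 197415) = Add(Rational(-367467877152507, 1344957356), 197415) = Rational(-101953120717767, 1344957356)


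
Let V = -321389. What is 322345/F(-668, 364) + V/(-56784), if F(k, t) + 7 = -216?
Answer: -18232368733/12662832 ≈ -1439.8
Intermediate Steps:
F(k, t) = -223 (F(k, t) = -7 - 216 = -223)
322345/F(-668, 364) + V/(-56784) = 322345/(-223) - 321389/(-56784) = 322345*(-1/223) - 321389*(-1/56784) = -322345/223 + 321389/56784 = -18232368733/12662832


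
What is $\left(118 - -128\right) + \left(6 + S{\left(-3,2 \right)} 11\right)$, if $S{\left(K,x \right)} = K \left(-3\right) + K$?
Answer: $318$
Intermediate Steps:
$S{\left(K,x \right)} = - 2 K$ ($S{\left(K,x \right)} = - 3 K + K = - 2 K$)
$\left(118 - -128\right) + \left(6 + S{\left(-3,2 \right)} 11\right) = \left(118 - -128\right) + \left(6 + \left(-2\right) \left(-3\right) 11\right) = \left(118 + 128\right) + \left(6 + 6 \cdot 11\right) = 246 + \left(6 + 66\right) = 246 + 72 = 318$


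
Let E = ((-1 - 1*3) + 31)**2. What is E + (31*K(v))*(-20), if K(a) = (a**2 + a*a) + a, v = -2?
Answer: -2991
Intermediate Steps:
E = 729 (E = ((-1 - 3) + 31)**2 = (-4 + 31)**2 = 27**2 = 729)
K(a) = a + 2*a**2 (K(a) = (a**2 + a**2) + a = 2*a**2 + a = a + 2*a**2)
E + (31*K(v))*(-20) = 729 + (31*(-2*(1 + 2*(-2))))*(-20) = 729 + (31*(-2*(1 - 4)))*(-20) = 729 + (31*(-2*(-3)))*(-20) = 729 + (31*6)*(-20) = 729 + 186*(-20) = 729 - 3720 = -2991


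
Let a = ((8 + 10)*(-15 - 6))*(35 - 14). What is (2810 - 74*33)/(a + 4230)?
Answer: -92/927 ≈ -0.099245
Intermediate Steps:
a = -7938 (a = (18*(-21))*21 = -378*21 = -7938)
(2810 - 74*33)/(a + 4230) = (2810 - 74*33)/(-7938 + 4230) = (2810 - 2442)/(-3708) = 368*(-1/3708) = -92/927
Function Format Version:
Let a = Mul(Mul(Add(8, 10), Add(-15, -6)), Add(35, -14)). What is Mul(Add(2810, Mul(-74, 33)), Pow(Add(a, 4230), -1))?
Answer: Rational(-92, 927) ≈ -0.099245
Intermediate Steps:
a = -7938 (a = Mul(Mul(18, -21), 21) = Mul(-378, 21) = -7938)
Mul(Add(2810, Mul(-74, 33)), Pow(Add(a, 4230), -1)) = Mul(Add(2810, Mul(-74, 33)), Pow(Add(-7938, 4230), -1)) = Mul(Add(2810, -2442), Pow(-3708, -1)) = Mul(368, Rational(-1, 3708)) = Rational(-92, 927)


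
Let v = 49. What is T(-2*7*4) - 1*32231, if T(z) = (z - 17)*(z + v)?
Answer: -31720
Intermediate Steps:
T(z) = (-17 + z)*(49 + z) (T(z) = (z - 17)*(z + 49) = (-17 + z)*(49 + z))
T(-2*7*4) - 1*32231 = (-833 + (-2*7*4)² + 32*(-2*7*4)) - 1*32231 = (-833 + (-14*4)² + 32*(-14*4)) - 32231 = (-833 + (-56)² + 32*(-56)) - 32231 = (-833 + 3136 - 1792) - 32231 = 511 - 32231 = -31720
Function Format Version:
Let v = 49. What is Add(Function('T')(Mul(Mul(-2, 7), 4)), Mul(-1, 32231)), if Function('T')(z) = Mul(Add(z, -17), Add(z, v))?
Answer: -31720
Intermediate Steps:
Function('T')(z) = Mul(Add(-17, z), Add(49, z)) (Function('T')(z) = Mul(Add(z, -17), Add(z, 49)) = Mul(Add(-17, z), Add(49, z)))
Add(Function('T')(Mul(Mul(-2, 7), 4)), Mul(-1, 32231)) = Add(Add(-833, Pow(Mul(Mul(-2, 7), 4), 2), Mul(32, Mul(Mul(-2, 7), 4))), Mul(-1, 32231)) = Add(Add(-833, Pow(Mul(-14, 4), 2), Mul(32, Mul(-14, 4))), -32231) = Add(Add(-833, Pow(-56, 2), Mul(32, -56)), -32231) = Add(Add(-833, 3136, -1792), -32231) = Add(511, -32231) = -31720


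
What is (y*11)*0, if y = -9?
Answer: 0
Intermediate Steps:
(y*11)*0 = -9*11*0 = -99*0 = 0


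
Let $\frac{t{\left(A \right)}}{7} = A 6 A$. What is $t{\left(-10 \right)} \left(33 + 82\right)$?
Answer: $483000$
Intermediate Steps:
$t{\left(A \right)} = 42 A^{2}$ ($t{\left(A \right)} = 7 A 6 A = 7 \cdot 6 A A = 7 \cdot 6 A^{2} = 42 A^{2}$)
$t{\left(-10 \right)} \left(33 + 82\right) = 42 \left(-10\right)^{2} \left(33 + 82\right) = 42 \cdot 100 \cdot 115 = 4200 \cdot 115 = 483000$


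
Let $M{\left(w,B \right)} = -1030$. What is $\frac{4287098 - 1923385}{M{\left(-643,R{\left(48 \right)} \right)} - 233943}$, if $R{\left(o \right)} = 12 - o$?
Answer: $- \frac{2363713}{234973} \approx -10.06$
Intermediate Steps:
$\frac{4287098 - 1923385}{M{\left(-643,R{\left(48 \right)} \right)} - 233943} = \frac{4287098 - 1923385}{-1030 - 233943} = \frac{2363713}{-234973} = 2363713 \left(- \frac{1}{234973}\right) = - \frac{2363713}{234973}$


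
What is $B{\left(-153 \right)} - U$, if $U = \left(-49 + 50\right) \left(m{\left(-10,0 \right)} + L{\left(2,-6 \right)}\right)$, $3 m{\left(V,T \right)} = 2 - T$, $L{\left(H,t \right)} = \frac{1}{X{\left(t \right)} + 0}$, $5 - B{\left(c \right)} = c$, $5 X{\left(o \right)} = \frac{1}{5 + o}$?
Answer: $\frac{487}{3} \approx 162.33$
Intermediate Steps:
$X{\left(o \right)} = \frac{1}{5 \left(5 + o\right)}$
$B{\left(c \right)} = 5 - c$
$L{\left(H,t \right)} = 25 + 5 t$ ($L{\left(H,t \right)} = \frac{1}{\frac{1}{5 \left(5 + t\right)} + 0} = \frac{1}{\frac{1}{5} \frac{1}{5 + t}} = 25 + 5 t$)
$m{\left(V,T \right)} = \frac{2}{3} - \frac{T}{3}$ ($m{\left(V,T \right)} = \frac{2 - T}{3} = \frac{2}{3} - \frac{T}{3}$)
$U = - \frac{13}{3}$ ($U = \left(-49 + 50\right) \left(\left(\frac{2}{3} - 0\right) + \left(25 + 5 \left(-6\right)\right)\right) = 1 \left(\left(\frac{2}{3} + 0\right) + \left(25 - 30\right)\right) = 1 \left(\frac{2}{3} - 5\right) = 1 \left(- \frac{13}{3}\right) = - \frac{13}{3} \approx -4.3333$)
$B{\left(-153 \right)} - U = \left(5 - -153\right) - - \frac{13}{3} = \left(5 + 153\right) + \frac{13}{3} = 158 + \frac{13}{3} = \frac{487}{3}$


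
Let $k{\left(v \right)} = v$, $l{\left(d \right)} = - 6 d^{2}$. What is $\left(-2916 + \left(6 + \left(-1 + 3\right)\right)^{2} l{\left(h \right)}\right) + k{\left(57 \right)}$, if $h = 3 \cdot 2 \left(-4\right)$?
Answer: $-224043$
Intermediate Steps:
$h = -24$ ($h = 6 \left(-4\right) = -24$)
$\left(-2916 + \left(6 + \left(-1 + 3\right)\right)^{2} l{\left(h \right)}\right) + k{\left(57 \right)} = \left(-2916 + \left(6 + \left(-1 + 3\right)\right)^{2} \left(- 6 \left(-24\right)^{2}\right)\right) + 57 = \left(-2916 + \left(6 + 2\right)^{2} \left(\left(-6\right) 576\right)\right) + 57 = \left(-2916 + 8^{2} \left(-3456\right)\right) + 57 = \left(-2916 + 64 \left(-3456\right)\right) + 57 = \left(-2916 - 221184\right) + 57 = -224100 + 57 = -224043$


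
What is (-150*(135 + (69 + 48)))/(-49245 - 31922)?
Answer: 37800/81167 ≈ 0.46571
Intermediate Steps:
(-150*(135 + (69 + 48)))/(-49245 - 31922) = -150*(135 + 117)/(-81167) = -150*252*(-1/81167) = -37800*(-1/81167) = 37800/81167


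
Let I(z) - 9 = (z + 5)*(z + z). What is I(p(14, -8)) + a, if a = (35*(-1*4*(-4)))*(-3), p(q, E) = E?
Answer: -1623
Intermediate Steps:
I(z) = 9 + 2*z*(5 + z) (I(z) = 9 + (z + 5)*(z + z) = 9 + (5 + z)*(2*z) = 9 + 2*z*(5 + z))
a = -1680 (a = (35*(-4*(-4)))*(-3) = (35*16)*(-3) = 560*(-3) = -1680)
I(p(14, -8)) + a = (9 + 2*(-8)² + 10*(-8)) - 1680 = (9 + 2*64 - 80) - 1680 = (9 + 128 - 80) - 1680 = 57 - 1680 = -1623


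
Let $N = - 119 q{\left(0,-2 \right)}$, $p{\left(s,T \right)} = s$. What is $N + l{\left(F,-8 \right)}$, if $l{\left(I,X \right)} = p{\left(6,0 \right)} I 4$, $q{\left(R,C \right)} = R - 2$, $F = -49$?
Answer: $-938$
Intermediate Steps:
$q{\left(R,C \right)} = -2 + R$ ($q{\left(R,C \right)} = R - 2 = -2 + R$)
$N = 238$ ($N = - 119 \left(-2 + 0\right) = \left(-119\right) \left(-2\right) = 238$)
$l{\left(I,X \right)} = 24 I$ ($l{\left(I,X \right)} = 6 I 4 = 24 I$)
$N + l{\left(F,-8 \right)} = 238 + 24 \left(-49\right) = 238 - 1176 = -938$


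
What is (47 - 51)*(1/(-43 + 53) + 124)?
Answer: -2482/5 ≈ -496.40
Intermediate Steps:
(47 - 51)*(1/(-43 + 53) + 124) = -4*(1/10 + 124) = -4*(⅒ + 124) = -4*1241/10 = -2482/5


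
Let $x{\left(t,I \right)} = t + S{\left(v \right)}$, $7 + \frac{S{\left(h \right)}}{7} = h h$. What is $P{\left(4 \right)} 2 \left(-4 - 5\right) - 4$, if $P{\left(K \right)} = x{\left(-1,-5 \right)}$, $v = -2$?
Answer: $392$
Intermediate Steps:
$S{\left(h \right)} = -49 + 7 h^{2}$ ($S{\left(h \right)} = -49 + 7 h h = -49 + 7 h^{2}$)
$x{\left(t,I \right)} = -21 + t$ ($x{\left(t,I \right)} = t - \left(49 - 7 \left(-2\right)^{2}\right) = t + \left(-49 + 7 \cdot 4\right) = t + \left(-49 + 28\right) = t - 21 = -21 + t$)
$P{\left(K \right)} = -22$ ($P{\left(K \right)} = -21 - 1 = -22$)
$P{\left(4 \right)} 2 \left(-4 - 5\right) - 4 = - 22 \cdot 2 \left(-4 - 5\right) - 4 = - 22 \cdot 2 \left(-9\right) - 4 = \left(-22\right) \left(-18\right) - 4 = 396 - 4 = 392$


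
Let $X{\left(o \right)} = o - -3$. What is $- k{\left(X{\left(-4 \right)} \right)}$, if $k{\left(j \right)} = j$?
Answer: $1$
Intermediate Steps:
$X{\left(o \right)} = 3 + o$ ($X{\left(o \right)} = o + 3 = 3 + o$)
$- k{\left(X{\left(-4 \right)} \right)} = - (3 - 4) = \left(-1\right) \left(-1\right) = 1$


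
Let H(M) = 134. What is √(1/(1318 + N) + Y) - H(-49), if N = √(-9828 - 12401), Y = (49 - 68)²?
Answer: -134 + √((475799 + 361*I*√22229)/(1318 + I*√22229)) ≈ -115.0 - 2.2e-6*I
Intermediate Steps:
Y = 361 (Y = (-19)² = 361)
N = I*√22229 (N = √(-22229) = I*√22229 ≈ 149.09*I)
√(1/(1318 + N) + Y) - H(-49) = √(1/(1318 + I*√22229) + 361) - 1*134 = √(361 + 1/(1318 + I*√22229)) - 134 = -134 + √(361 + 1/(1318 + I*√22229))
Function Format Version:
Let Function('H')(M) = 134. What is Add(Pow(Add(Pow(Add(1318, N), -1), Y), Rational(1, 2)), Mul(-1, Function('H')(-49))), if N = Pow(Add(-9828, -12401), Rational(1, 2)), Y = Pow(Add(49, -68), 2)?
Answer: Add(-134, Pow(Mul(Pow(Add(1318, Mul(I, Pow(22229, Rational(1, 2)))), -1), Add(475799, Mul(361, I, Pow(22229, Rational(1, 2))))), Rational(1, 2))) ≈ Add(-115.00, Mul(-2.2e-6, I))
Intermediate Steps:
Y = 361 (Y = Pow(-19, 2) = 361)
N = Mul(I, Pow(22229, Rational(1, 2))) (N = Pow(-22229, Rational(1, 2)) = Mul(I, Pow(22229, Rational(1, 2))) ≈ Mul(149.09, I))
Add(Pow(Add(Pow(Add(1318, N), -1), Y), Rational(1, 2)), Mul(-1, Function('H')(-49))) = Add(Pow(Add(Pow(Add(1318, Mul(I, Pow(22229, Rational(1, 2)))), -1), 361), Rational(1, 2)), Mul(-1, 134)) = Add(Pow(Add(361, Pow(Add(1318, Mul(I, Pow(22229, Rational(1, 2)))), -1)), Rational(1, 2)), -134) = Add(-134, Pow(Add(361, Pow(Add(1318, Mul(I, Pow(22229, Rational(1, 2)))), -1)), Rational(1, 2)))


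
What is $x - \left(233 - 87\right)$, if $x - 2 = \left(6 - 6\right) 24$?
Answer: $-144$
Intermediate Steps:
$x = 2$ ($x = 2 + \left(6 - 6\right) 24 = 2 + 0 \cdot 24 = 2 + 0 = 2$)
$x - \left(233 - 87\right) = 2 - \left(233 - 87\right) = 2 - 146 = -144$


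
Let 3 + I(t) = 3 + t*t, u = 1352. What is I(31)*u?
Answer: 1299272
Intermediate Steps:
I(t) = t**2 (I(t) = -3 + (3 + t*t) = -3 + (3 + t**2) = t**2)
I(31)*u = 31**2*1352 = 961*1352 = 1299272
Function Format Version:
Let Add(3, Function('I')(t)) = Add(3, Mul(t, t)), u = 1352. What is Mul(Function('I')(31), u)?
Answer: 1299272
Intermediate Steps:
Function('I')(t) = Pow(t, 2) (Function('I')(t) = Add(-3, Add(3, Mul(t, t))) = Add(-3, Add(3, Pow(t, 2))) = Pow(t, 2))
Mul(Function('I')(31), u) = Mul(Pow(31, 2), 1352) = Mul(961, 1352) = 1299272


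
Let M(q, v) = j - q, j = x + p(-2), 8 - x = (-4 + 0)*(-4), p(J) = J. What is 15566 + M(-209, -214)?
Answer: 15765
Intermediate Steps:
x = -8 (x = 8 - (-4 + 0)*(-4) = 8 - (-4)*(-4) = 8 - 1*16 = 8 - 16 = -8)
j = -10 (j = -8 - 2 = -10)
M(q, v) = -10 - q
15566 + M(-209, -214) = 15566 + (-10 - 1*(-209)) = 15566 + (-10 + 209) = 15566 + 199 = 15765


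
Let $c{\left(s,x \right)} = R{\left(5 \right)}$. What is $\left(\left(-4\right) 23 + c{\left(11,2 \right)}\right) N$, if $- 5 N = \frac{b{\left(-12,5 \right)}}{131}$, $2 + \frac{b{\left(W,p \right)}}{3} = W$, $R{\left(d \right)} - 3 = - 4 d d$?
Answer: $- \frac{7938}{655} \approx -12.119$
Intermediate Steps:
$R{\left(d \right)} = 3 - 4 d^{2}$ ($R{\left(d \right)} = 3 + - 4 d d = 3 - 4 d^{2}$)
$b{\left(W,p \right)} = -6 + 3 W$
$c{\left(s,x \right)} = -97$ ($c{\left(s,x \right)} = 3 - 4 \cdot 5^{2} = 3 - 100 = -97$)
$N = \frac{42}{655}$ ($N = - \frac{\left(-6 + 3 \left(-12\right)\right) \frac{1}{131}}{5} = - \frac{\left(-6 - 36\right) \frac{1}{131}}{5} = - \frac{\left(-42\right) \frac{1}{131}}{5} = \left(- \frac{1}{5}\right) \left(- \frac{42}{131}\right) = \frac{42}{655} \approx 0.064122$)
$\left(\left(-4\right) 23 + c{\left(11,2 \right)}\right) N = \left(\left(-4\right) 23 - 97\right) \frac{42}{655} = \left(-92 - 97\right) \frac{42}{655} = \left(-189\right) \frac{42}{655} = - \frac{7938}{655}$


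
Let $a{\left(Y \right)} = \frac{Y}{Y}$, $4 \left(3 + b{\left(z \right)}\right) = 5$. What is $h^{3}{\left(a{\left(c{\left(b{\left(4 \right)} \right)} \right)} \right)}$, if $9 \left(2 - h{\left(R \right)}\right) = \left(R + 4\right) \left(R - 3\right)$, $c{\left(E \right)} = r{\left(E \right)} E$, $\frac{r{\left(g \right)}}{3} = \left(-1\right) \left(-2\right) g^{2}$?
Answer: $\frac{21952}{729} \approx 30.112$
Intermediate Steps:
$b{\left(z \right)} = - \frac{7}{4}$ ($b{\left(z \right)} = -3 + \frac{1}{4} \cdot 5 = -3 + \frac{5}{4} = - \frac{7}{4}$)
$r{\left(g \right)} = 6 g^{2}$ ($r{\left(g \right)} = 3 \left(-1\right) \left(-2\right) g^{2} = 3 \cdot 2 g^{2} = 6 g^{2}$)
$c{\left(E \right)} = 6 E^{3}$ ($c{\left(E \right)} = 6 E^{2} E = 6 E^{3}$)
$a{\left(Y \right)} = 1$
$h{\left(R \right)} = 2 - \frac{\left(-3 + R\right) \left(4 + R\right)}{9}$ ($h{\left(R \right)} = 2 - \frac{\left(R + 4\right) \left(R - 3\right)}{9} = 2 - \frac{\left(4 + R\right) \left(-3 + R\right)}{9} = 2 - \frac{\left(-3 + R\right) \left(4 + R\right)}{9}$)
$h^{3}{\left(a{\left(c{\left(b{\left(4 \right)} \right)} \right)} \right)} = \left(\frac{10}{3} - \frac{1}{9} - \frac{1^{2}}{9}\right)^{3} = \left(\frac{10}{3} - \frac{1}{9} - \frac{1}{9}\right)^{3} = \left(\frac{28}{9}\right)^{3} = \frac{21952}{729}$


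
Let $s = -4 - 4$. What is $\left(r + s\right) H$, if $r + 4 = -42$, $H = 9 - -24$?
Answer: $-1782$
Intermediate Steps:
$H = 33$ ($H = 9 + 24 = 33$)
$r = -46$ ($r = -4 - 42 = -46$)
$s = -8$ ($s = -4 - 4 = -8$)
$\left(r + s\right) H = \left(-46 - 8\right) 33 = \left(-54\right) 33 = -1782$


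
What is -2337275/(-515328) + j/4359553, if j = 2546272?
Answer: 1045603590481/204236338944 ≈ 5.1196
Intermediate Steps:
-2337275/(-515328) + j/4359553 = -2337275/(-515328) + 2546272/4359553 = -2337275*(-1/515328) + 2546272*(1/4359553) = 2337275/515328 + 2546272/4359553 = 1045603590481/204236338944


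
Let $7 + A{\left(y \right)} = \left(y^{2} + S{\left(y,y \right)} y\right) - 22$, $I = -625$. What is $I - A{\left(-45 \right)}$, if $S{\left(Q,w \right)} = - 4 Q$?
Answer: $5479$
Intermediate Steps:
$A{\left(y \right)} = -29 - 3 y^{2}$ ($A{\left(y \right)} = -7 - \left(22 - y^{2} - - 4 y y\right) = -7 + \left(\left(y^{2} - 4 y^{2}\right) - 22\right) = -7 - \left(22 + 3 y^{2}\right) = -29 - 3 y^{2}$)
$I - A{\left(-45 \right)} = -625 - \left(-29 - 3 \left(-45\right)^{2}\right) = -625 - \left(-29 - 6075\right) = -625 - -6104 = -625 + 6104 = 5479$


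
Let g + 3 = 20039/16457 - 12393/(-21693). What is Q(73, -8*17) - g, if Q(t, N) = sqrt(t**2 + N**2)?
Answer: 20587975/17000081 + 5*sqrt(953) ≈ 155.56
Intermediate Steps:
g = -20587975/17000081 (g = -3 + (20039/16457 - 12393/(-21693)) = -3 + (20039*(1/16457) - 12393*(-1/21693)) = -3 + (20039/16457 + 4131/7231) = -3 + 30412268/17000081 = -20587975/17000081 ≈ -1.2111)
Q(t, N) = sqrt(N**2 + t**2)
Q(73, -8*17) - g = sqrt((-8*17)**2 + 73**2) - 1*(-20587975/17000081) = sqrt((-136)**2 + 5329) + 20587975/17000081 = sqrt(18496 + 5329) + 20587975/17000081 = sqrt(23825) + 20587975/17000081 = 5*sqrt(953) + 20587975/17000081 = 20587975/17000081 + 5*sqrt(953)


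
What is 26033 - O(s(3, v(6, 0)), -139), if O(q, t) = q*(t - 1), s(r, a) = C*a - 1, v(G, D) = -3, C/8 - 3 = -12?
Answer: 56133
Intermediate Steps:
C = -72 (C = 24 + 8*(-12) = 24 - 96 = -72)
s(r, a) = -1 - 72*a (s(r, a) = -72*a - 1 = -1 - 72*a)
O(q, t) = q*(-1 + t)
26033 - O(s(3, v(6, 0)), -139) = 26033 - (-1 - 72*(-3))*(-1 - 139) = 26033 - (-1 + 216)*(-140) = 26033 - 215*(-140) = 26033 - 1*(-30100) = 26033 + 30100 = 56133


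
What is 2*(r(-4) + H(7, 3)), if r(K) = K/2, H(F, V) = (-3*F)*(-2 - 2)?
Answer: 164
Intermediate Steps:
H(F, V) = 12*F (H(F, V) = -3*F*(-4) = 12*F)
r(K) = K/2 (r(K) = K*(½) = K/2)
2*(r(-4) + H(7, 3)) = 2*((½)*(-4) + 12*7) = 2*(-2 + 84) = 2*82 = 164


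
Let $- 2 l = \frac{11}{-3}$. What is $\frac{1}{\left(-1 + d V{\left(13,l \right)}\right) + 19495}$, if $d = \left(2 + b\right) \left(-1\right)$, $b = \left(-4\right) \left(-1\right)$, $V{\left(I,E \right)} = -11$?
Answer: $\frac{1}{19560} \approx 5.1125 \cdot 10^{-5}$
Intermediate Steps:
$l = \frac{11}{6}$ ($l = - \frac{11 \frac{1}{-3}}{2} = - \frac{11 \left(- \frac{1}{3}\right)}{2} = \left(- \frac{1}{2}\right) \left(- \frac{11}{3}\right) = \frac{11}{6} \approx 1.8333$)
$b = 4$
$d = -6$ ($d = \left(2 + 4\right) \left(-1\right) = 6 \left(-1\right) = -6$)
$\frac{1}{\left(-1 + d V{\left(13,l \right)}\right) + 19495} = \frac{1}{\left(-1 - -66\right) + 19495} = \frac{1}{\left(-1 + 66\right) + 19495} = \frac{1}{65 + 19495} = \frac{1}{19560}$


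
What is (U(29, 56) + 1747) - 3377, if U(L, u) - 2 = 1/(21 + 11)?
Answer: -52095/32 ≈ -1628.0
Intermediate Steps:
U(L, u) = 65/32 (U(L, u) = 2 + 1/(21 + 11) = 2 + 1/32 = 65/32)
(U(29, 56) + 1747) - 3377 = (65/32 + 1747) - 3377 = 55969/32 - 3377 = -52095/32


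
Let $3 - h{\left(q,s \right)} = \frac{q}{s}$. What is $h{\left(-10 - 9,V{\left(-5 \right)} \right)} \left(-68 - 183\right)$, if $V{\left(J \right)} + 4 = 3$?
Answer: $4016$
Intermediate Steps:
$V{\left(J \right)} = -1$ ($V{\left(J \right)} = -4 + 3 = -1$)
$h{\left(q,s \right)} = 3 - \frac{q}{s}$
$h{\left(-10 - 9,V{\left(-5 \right)} \right)} \left(-68 - 183\right) = \left(3 - \frac{-10 - 9}{-1}\right) \left(-68 - 183\right) = \left(3 - \left(-19\right) \left(-1\right)\right) \left(-251\right) = \left(3 - 19\right) \left(-251\right) = \left(-16\right) \left(-251\right) = 4016$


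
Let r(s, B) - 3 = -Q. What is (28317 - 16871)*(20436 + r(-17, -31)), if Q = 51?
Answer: 233361048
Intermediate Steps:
r(s, B) = -48 (r(s, B) = 3 - 1*51 = 3 - 51 = -48)
(28317 - 16871)*(20436 + r(-17, -31)) = (28317 - 16871)*(20436 - 48) = 11446*20388 = 233361048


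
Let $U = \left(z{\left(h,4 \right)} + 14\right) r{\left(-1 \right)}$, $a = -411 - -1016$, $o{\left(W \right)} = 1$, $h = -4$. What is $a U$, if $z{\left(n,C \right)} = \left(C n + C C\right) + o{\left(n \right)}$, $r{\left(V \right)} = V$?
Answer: $-9075$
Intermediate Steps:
$a = 605$ ($a = -411 + 1016 = 605$)
$z{\left(n,C \right)} = 1 + C^{2} + C n$ ($z{\left(n,C \right)} = \left(C n + C C\right) + 1 = \left(C n + C^{2}\right) + 1 = \left(C^{2} + C n\right) + 1 = 1 + C^{2} + C n$)
$U = -15$ ($U = \left(\left(1 + 4^{2} + 4 \left(-4\right)\right) + 14\right) \left(-1\right) = \left(\left(1 + 16 - 16\right) + 14\right) \left(-1\right) = \left(1 + 14\right) \left(-1\right) = 15 \left(-1\right) = -15$)
$a U = 605 \left(-15\right) = -9075$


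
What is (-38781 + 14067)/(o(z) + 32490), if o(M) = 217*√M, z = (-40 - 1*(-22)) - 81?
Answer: -89217540/117806879 + 1787646*I*√11/117806879 ≈ -0.75732 + 0.050328*I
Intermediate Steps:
z = -99 (z = (-40 + 22) - 81 = -18 - 81 = -99)
(-38781 + 14067)/(o(z) + 32490) = (-38781 + 14067)/(217*√(-99) + 32490) = -24714/(217*(3*I*√11) + 32490) = -24714/(651*I*√11 + 32490) = -24714/(32490 + 651*I*√11)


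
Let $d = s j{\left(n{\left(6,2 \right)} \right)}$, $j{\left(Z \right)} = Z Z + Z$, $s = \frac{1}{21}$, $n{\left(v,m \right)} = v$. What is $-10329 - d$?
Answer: $-10331$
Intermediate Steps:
$s = \frac{1}{21} \approx 0.047619$
$j{\left(Z \right)} = Z + Z^{2}$ ($j{\left(Z \right)} = Z^{2} + Z = Z + Z^{2}$)
$d = 2$ ($d = \frac{6 \left(1 + 6\right)}{21} = \frac{6 \cdot 7}{21} = \frac{1}{21} \cdot 42 = 2$)
$-10329 - d = -10329 - 2 = -10331$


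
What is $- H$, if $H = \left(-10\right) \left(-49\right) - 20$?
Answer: $-470$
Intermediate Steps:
$H = 470$ ($H = 490 - 20 = 470$)
$- H = \left(-1\right) 470 = -470$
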